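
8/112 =1/14  =  0.07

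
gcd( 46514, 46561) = 1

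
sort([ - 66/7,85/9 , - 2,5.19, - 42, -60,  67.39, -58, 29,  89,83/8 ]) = [ - 60, - 58, - 42, - 66/7, - 2 , 5.19, 85/9, 83/8, 29,67.39 , 89] 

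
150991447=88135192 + 62856255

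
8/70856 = 1/8857 =0.00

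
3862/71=3862/71 = 54.39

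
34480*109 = 3758320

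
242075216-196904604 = 45170612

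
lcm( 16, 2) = 16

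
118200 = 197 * 600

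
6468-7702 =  - 1234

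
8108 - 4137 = 3971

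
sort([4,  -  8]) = [ - 8, 4 ] 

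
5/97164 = 5/97164 = 0.00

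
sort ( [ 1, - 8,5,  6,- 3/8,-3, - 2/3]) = [-8, - 3, -2/3,  -  3/8,  1, 5, 6]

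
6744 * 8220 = 55435680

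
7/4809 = 1/687 = 0.00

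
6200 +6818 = 13018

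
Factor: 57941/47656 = 2^(  -  3)*7^( - 1) * 13^1 * 23^ ( - 1)*37^( - 1 )*4457^1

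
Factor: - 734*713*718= - 375759556 = - 2^2*23^1*31^1*359^1*367^1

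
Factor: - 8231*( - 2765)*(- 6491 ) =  - 5^1 * 7^1*79^1*6491^1 * 8231^1  =  - 147726819065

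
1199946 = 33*36362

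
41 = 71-30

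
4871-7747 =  - 2876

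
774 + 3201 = 3975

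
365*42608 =15551920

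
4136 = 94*44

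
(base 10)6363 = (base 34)5H5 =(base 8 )14333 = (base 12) 3823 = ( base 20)FI3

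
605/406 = 1+199/406 = 1.49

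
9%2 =1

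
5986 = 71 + 5915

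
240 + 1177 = 1417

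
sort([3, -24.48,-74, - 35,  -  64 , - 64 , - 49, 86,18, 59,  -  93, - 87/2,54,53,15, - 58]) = [ - 93, - 74 , - 64,-64, - 58 , - 49,  -  87/2 ,  -  35, - 24.48,3 , 15, 18 , 53,54 , 59,  86] 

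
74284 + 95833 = 170117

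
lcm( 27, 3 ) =27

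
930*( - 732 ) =  -  680760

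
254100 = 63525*4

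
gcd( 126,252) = 126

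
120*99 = 11880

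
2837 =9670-6833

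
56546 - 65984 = - 9438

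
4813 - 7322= - 2509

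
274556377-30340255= 244216122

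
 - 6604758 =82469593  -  89074351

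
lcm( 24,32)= 96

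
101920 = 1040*98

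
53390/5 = 10678 = 10678.00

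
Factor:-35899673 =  - 35899673^1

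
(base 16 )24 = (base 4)210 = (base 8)44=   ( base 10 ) 36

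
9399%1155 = 159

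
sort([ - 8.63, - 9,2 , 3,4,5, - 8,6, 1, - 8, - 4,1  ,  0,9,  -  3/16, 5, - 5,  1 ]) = [ - 9, - 8.63,  -  8, - 8, - 5,-4, - 3/16,0, 1,1,1,2,3,4,  5 , 5 , 6, 9]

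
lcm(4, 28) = 28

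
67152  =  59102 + 8050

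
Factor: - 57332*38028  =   - 2^4*3^1*11^1 *1303^1*3169^1  =  -2180221296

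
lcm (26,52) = 52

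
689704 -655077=34627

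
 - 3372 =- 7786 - -4414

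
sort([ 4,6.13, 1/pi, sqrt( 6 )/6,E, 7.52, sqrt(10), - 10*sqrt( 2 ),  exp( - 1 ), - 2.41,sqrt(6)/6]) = [ - 10 * sqrt ( 2 ), - 2.41, 1/pi, exp( - 1), sqrt( 6 )/6,sqrt(6) /6,E,sqrt(10 ), 4,6.13,7.52]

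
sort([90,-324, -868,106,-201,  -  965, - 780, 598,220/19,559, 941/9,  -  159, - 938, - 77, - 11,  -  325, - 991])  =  [ - 991,  -  965, - 938,  -  868,-780, - 325,- 324, - 201,- 159, - 77, - 11,220/19,90,941/9,106,  559,598]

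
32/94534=16/47267=0.00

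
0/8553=0= 0.00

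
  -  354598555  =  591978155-946576710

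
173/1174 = 173/1174=0.15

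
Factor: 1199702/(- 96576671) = - 2^1*7^1*67^1*643^( - 1)*1279^1*150197^( -1) 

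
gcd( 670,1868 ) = 2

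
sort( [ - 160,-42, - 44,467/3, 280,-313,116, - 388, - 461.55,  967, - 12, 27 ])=[  -  461.55, - 388, - 313, - 160, - 44,  -  42, -12,27, 116, 467/3,280, 967]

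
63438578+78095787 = 141534365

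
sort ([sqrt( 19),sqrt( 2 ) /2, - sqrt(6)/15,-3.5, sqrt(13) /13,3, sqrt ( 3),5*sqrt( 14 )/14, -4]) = [-4, - 3.5,-sqrt( 6 )/15,sqrt(13)/13,sqrt(2 ) /2, 5*sqrt( 14) /14, sqrt ( 3), 3,sqrt( 19 ) ]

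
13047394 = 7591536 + 5455858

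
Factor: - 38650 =-2^1*5^2*773^1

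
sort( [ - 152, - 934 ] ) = [-934, - 152 ]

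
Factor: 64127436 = 2^2*3^1*5343953^1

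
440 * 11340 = 4989600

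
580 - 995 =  - 415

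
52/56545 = 52/56545  =  0.00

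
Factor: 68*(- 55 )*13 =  - 48620 = -2^2*5^1*11^1*13^1 * 17^1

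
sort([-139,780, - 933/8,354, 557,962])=[ - 139,-933/8,354,  557,780,  962]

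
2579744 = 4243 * 608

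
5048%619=96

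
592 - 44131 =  - 43539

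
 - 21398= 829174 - 850572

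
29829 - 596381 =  - 566552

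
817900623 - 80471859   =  737428764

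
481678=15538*31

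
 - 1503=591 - 2094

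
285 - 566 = -281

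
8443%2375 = 1318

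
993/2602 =993/2602 = 0.38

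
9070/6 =4535/3= 1511.67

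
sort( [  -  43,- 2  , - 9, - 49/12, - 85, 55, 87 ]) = [ - 85 ,- 43, - 9,  -  49/12,  -  2,55 , 87 ] 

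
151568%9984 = 1808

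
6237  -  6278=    - 41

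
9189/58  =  9189/58 = 158.43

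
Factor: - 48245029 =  - 7^1*173^1*39839^1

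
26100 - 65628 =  - 39528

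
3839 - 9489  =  -5650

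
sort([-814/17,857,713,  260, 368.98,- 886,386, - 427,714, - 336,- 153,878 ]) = [  -  886,- 427 ,  -  336,-153, - 814/17, 260,368.98 , 386, 713,714, 857,878 ]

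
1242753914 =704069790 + 538684124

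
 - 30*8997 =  -269910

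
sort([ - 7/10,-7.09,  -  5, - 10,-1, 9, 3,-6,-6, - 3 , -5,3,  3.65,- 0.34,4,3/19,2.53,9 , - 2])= [-10,-7.09,  -  6,-6, - 5,-5, -3, - 2, - 1 , - 7/10, - 0.34, 3/19,2.53,3, 3 , 3.65, 4,9,9] 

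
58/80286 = 29/40143 = 0.00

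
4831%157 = 121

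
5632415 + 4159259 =9791674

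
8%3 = 2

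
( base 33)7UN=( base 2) 10000110111100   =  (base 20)11bg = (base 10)8636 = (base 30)9HQ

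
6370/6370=1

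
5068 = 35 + 5033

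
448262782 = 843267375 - 395004593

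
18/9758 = 9/4879 = 0.00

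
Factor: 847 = 7^1*11^2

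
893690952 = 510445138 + 383245814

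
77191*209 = 16132919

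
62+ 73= 135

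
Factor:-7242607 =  - 443^1 * 16349^1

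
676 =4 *169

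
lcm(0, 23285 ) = 0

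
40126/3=40126/3 = 13375.33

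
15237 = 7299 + 7938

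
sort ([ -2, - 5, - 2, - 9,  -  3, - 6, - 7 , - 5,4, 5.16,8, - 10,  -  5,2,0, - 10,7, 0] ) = [ - 10, - 10, - 9, - 7, - 6, - 5, - 5, - 5 ,-3,  -  2, - 2, 0 , 0,  2 , 4, 5.16, 7,8] 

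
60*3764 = 225840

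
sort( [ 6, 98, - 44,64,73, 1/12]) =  [ - 44, 1/12, 6,64, 73, 98 ] 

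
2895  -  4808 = - 1913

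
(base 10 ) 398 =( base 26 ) F8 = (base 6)1502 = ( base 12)292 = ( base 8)616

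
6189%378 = 141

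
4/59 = 4/59 = 0.07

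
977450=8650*113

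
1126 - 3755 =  - 2629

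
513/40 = 513/40 = 12.82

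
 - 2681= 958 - 3639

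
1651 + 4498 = 6149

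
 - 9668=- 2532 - 7136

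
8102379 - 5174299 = 2928080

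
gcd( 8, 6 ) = 2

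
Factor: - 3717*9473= - 35211141  =  -  3^2*7^1*59^1*9473^1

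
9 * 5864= 52776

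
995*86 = 85570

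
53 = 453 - 400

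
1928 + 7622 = 9550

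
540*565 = 305100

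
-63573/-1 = 63573/1  =  63573.00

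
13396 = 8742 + 4654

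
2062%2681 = 2062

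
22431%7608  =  7215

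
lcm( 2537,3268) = 192812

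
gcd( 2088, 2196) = 36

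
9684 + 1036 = 10720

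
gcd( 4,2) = 2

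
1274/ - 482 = - 3 + 86/241 =- 2.64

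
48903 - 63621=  - 14718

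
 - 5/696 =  - 5/696 =- 0.01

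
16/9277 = 16/9277= 0.00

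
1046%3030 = 1046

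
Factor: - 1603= -7^1*229^1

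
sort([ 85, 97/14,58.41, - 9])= [-9,97/14 , 58.41, 85]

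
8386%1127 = 497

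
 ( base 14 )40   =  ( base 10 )56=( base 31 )1P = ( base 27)22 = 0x38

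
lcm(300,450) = 900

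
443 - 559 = -116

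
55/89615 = 11/17923 = 0.00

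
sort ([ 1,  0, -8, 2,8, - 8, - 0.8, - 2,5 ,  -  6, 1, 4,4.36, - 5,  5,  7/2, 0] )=[ - 8, - 8, - 6, - 5, - 2, - 0.8 , 0,0, 1,1,2,7/2, 4 , 4.36,  5,  5, 8 ]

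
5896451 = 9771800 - 3875349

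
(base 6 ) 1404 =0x16c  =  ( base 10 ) 364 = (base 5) 2424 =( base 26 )E0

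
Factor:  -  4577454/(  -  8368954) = 3^2*7^1*11^( - 1 )*17^1*  197^( - 1)*1931^( - 1 )*2137^1 = 2288727/4184477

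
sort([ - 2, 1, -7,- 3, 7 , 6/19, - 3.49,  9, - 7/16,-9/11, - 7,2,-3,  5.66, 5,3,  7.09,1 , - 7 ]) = [ - 7, - 7,-7, - 3.49,-3, - 3, - 2, - 9/11, - 7/16,6/19,1 , 1,2,3,  5, 5.66,7,7.09, 9] 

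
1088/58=18  +  22/29 = 18.76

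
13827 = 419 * 33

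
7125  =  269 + 6856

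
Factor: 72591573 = 3^1*281^1 * 86111^1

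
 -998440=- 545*1832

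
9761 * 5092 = 49703012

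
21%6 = 3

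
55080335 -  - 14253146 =69333481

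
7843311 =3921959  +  3921352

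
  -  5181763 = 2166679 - 7348442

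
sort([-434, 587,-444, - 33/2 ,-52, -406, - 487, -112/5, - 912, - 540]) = [ - 912, - 540  ,  -  487 ,  -  444 , - 434,- 406,-52 , - 112/5, -33/2,587]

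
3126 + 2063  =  5189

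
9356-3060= 6296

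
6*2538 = 15228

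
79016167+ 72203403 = 151219570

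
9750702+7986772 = 17737474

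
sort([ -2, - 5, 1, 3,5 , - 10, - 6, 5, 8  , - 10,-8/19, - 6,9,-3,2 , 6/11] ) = [ - 10, - 10, - 6, - 6,-5, - 3, - 2, - 8/19, 6/11,  1,  2,3, 5,5,8,  9]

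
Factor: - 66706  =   - 2^1*33353^1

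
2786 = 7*398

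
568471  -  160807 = 407664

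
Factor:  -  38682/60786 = -7/11  =  - 7^1*11^(-1 )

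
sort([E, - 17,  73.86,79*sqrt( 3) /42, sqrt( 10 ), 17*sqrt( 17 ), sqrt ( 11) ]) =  [ - 17,E , sqrt ( 10),79*sqrt(3) /42,sqrt (11 ), 17 * sqrt( 17 ),73.86]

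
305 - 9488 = -9183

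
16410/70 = 1641/7 = 234.43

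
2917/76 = 38 + 29/76 = 38.38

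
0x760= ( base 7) 5335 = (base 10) 1888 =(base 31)1TS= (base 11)1467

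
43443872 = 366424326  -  322980454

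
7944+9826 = 17770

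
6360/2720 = 2+23/68 = 2.34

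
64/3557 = 64/3557 = 0.02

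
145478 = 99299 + 46179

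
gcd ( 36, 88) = 4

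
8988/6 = 1498 = 1498.00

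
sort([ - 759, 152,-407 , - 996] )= [-996, - 759, - 407, 152]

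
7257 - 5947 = 1310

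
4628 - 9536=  - 4908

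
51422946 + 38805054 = 90228000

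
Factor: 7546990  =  2^1*5^1* 11^1*19^1 *23^1 * 157^1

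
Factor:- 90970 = -2^1*5^1*11^1*827^1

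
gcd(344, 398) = 2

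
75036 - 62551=12485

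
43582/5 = 8716+2/5 = 8716.40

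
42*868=36456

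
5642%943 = 927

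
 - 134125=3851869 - 3985994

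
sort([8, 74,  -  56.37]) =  [-56.37,8, 74 ] 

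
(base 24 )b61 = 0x1951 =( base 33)5VD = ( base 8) 14521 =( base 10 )6481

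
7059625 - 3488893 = 3570732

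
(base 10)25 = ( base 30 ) P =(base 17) 18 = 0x19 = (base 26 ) p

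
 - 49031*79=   -3873449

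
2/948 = 1/474 = 0.00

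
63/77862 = 21/25954 = 0.00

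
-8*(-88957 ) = 711656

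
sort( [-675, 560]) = [ - 675,  560]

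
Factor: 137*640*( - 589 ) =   -  2^7*5^1*19^1*31^1*137^1 = - 51643520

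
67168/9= 7463 + 1/9 = 7463.11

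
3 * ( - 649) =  - 1947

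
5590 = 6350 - 760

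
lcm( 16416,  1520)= 82080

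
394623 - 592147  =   - 197524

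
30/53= 30/53= 0.57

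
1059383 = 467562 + 591821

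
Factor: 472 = 2^3*59^1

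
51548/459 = 112 + 140/459 = 112.31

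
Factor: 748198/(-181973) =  - 2^1*233^( - 1) * 479^1 = - 958/233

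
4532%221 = 112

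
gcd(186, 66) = 6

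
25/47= 25/47 = 0.53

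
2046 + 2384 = 4430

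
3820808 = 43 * 88856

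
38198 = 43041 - 4843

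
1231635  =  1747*705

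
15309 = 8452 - -6857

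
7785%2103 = 1476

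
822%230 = 132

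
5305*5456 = 28944080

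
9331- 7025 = 2306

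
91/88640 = 91/88640 = 0.00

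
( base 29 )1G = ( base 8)55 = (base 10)45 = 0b101101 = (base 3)1200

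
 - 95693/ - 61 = 1568 + 45/61 = 1568.74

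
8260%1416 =1180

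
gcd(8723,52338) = 8723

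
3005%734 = 69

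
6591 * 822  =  5417802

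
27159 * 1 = 27159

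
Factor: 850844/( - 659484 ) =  - 3^( - 2 )*7^ ( - 1)*347^1*613^1*2617^( - 1 ) = - 212711/164871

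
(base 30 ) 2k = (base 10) 80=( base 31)2I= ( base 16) 50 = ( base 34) 2c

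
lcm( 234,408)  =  15912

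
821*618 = 507378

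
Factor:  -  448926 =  - 2^1 *3^1*74821^1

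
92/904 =23/226 = 0.10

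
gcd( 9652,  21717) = 2413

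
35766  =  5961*6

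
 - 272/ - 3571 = 272/3571 = 0.08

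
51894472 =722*71876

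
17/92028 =17/92028=0.00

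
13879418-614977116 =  - 601097698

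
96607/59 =1637+24/59 = 1637.41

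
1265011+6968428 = 8233439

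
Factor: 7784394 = 2^1*3^1*1297399^1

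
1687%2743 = 1687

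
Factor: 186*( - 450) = - 83700= - 2^2*3^3*5^2*31^1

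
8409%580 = 289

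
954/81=11 + 7/9 = 11.78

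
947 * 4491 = 4252977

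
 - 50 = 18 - 68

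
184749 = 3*61583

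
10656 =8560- - 2096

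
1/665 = 1/665 = 0.00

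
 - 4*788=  - 3152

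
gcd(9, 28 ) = 1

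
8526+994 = 9520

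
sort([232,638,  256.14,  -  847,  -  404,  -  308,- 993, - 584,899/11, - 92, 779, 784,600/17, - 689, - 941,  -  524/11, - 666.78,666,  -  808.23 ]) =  [-993, - 941, - 847,-808.23,- 689,-666.78, - 584, - 404  ,-308, - 92, - 524/11, 600/17,899/11,232, 256.14  ,  638,  666,779,784] 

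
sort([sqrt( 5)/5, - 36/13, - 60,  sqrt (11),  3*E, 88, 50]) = [-60, - 36/13,sqrt(5 ) /5,sqrt( 11),3*E,50, 88] 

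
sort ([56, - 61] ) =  [- 61, 56]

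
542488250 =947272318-404784068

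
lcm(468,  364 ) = 3276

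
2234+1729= 3963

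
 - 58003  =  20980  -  78983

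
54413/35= 1554 + 23/35 = 1554.66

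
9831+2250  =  12081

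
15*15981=239715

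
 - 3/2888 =  -  1 + 2885/2888 = - 0.00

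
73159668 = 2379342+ 70780326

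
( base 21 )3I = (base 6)213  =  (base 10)81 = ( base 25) 36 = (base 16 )51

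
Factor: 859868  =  2^2*214967^1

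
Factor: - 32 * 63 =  - 2016 = - 2^5*3^2 * 7^1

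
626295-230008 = 396287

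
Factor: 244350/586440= 5/12 = 2^(-2)*3^(-1)*5^1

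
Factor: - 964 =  - 2^2*241^1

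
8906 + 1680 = 10586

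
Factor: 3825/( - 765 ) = - 5 = -5^1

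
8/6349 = 8/6349=0.00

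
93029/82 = 1134 + 1/2=1134.50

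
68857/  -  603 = - 68857/603 = - 114.19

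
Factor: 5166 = 2^1 *3^2 * 7^1*41^1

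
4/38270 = 2/19135 = 0.00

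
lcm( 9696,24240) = 48480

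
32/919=32/919  =  0.03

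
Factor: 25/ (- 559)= - 5^2*13^( - 1)*43^( - 1)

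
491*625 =306875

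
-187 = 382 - 569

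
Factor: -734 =  -  2^1*367^1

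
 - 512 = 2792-3304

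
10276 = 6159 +4117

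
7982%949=390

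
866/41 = 21+ 5/41  =  21.12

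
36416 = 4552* 8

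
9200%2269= 124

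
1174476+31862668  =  33037144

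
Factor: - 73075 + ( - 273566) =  - 346641 =-3^1 *115547^1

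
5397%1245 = 417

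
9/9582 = 3/3194 = 0.00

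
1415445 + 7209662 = 8625107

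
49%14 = 7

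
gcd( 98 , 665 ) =7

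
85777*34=2916418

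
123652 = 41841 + 81811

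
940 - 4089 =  - 3149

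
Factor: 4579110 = 2^1*3^2*5^1* 83^1*613^1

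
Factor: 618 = 2^1*3^1*103^1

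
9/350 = 9/350 = 0.03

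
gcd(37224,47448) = 72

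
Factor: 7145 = 5^1*1429^1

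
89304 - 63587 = 25717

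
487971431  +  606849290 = 1094820721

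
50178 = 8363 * 6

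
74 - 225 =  - 151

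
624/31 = 20 + 4/31 = 20.13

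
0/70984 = 0 = 0.00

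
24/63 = 8/21 = 0.38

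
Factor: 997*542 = 2^1*271^1*997^1  =  540374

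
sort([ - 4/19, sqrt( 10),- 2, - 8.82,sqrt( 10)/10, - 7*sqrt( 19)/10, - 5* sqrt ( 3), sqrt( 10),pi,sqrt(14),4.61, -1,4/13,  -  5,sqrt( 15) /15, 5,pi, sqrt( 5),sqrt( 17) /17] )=[ - 8.82,-5*sqrt( 3), - 5, - 7 * sqrt( 19) /10,-2,-1, -4/19,sqrt( 17 )/17, sqrt( 15)/15 , 4/13 , sqrt( 10 ) /10,sqrt( 5 ),pi,pi,sqrt( 10 ), sqrt( 10),sqrt ( 14),4.61,5 ] 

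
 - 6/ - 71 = 6/71 =0.08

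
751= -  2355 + 3106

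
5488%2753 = 2735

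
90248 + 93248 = 183496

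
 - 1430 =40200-41630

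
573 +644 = 1217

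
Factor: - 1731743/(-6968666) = 2^( - 1)*13^2*  43^( - 1)*10247^1*81031^ ( - 1)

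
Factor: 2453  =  11^1*223^1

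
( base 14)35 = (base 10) 47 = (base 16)2f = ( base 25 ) 1M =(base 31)1g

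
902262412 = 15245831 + 887016581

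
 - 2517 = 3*( - 839 )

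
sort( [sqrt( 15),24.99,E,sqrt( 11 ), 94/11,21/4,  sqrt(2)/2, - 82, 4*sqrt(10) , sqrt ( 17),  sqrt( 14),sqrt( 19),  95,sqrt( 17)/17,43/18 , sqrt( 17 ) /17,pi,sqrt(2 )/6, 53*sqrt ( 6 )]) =[ - 82,  sqrt(2 )/6,  sqrt ( 17)/17 , sqrt(17) /17,sqrt( 2)/2, 43/18, E,  pi , sqrt(11) , sqrt ( 14 ),sqrt( 15), sqrt( 17 ) , sqrt(19 ),21/4 , 94/11 , 4*sqrt( 10 ), 24.99,95,53*sqrt( 6)] 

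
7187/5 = 7187/5 = 1437.40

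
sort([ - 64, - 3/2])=[- 64,-3/2]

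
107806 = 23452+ 84354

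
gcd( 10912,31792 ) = 16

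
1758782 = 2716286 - 957504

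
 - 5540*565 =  - 3130100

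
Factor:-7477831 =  - 7477831^1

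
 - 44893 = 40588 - 85481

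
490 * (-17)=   -  8330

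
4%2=0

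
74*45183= 3343542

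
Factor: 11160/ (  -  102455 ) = -2^3*3^2*661^(-1) = - 72/661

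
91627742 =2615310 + 89012432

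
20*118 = 2360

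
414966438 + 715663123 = 1130629561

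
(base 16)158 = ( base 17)134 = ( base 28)c8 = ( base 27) CK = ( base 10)344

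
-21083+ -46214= - 67297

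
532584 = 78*6828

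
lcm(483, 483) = 483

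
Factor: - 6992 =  - 2^4*19^1*23^1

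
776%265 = 246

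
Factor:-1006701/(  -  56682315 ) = 3^( - 2 )*5^( - 1 )*293^( - 1 ) * 1433^( - 1)  *335567^1= 335567/18894105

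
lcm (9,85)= 765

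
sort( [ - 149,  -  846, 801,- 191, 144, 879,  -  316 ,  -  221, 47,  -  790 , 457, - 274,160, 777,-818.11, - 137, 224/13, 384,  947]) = [ - 846, - 818.11, - 790, - 316, - 274 , - 221 ,-191, - 149 , - 137, 224/13,47,144,160,384,457, 777, 801,  879,947]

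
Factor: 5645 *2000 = 2^4 * 5^4*1129^1   =  11290000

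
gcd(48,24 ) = 24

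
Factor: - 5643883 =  - 7^1*806269^1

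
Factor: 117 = 3^2* 13^1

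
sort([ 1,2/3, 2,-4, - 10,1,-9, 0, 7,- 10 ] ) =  [ - 10,-10, - 9, - 4,0, 2/3, 1,1,  2,7 ] 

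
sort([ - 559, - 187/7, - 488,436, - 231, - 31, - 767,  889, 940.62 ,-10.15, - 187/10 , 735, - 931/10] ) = [ - 767 , - 559, - 488,-231, - 931/10,  -  31, - 187/7, - 187/10, - 10.15,  436, 735,889,940.62]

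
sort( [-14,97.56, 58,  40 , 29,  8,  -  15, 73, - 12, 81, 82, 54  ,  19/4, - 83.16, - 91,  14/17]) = [ - 91, - 83.16 , - 15, - 14, - 12,14/17, 19/4, 8, 29, 40, 54 , 58, 73, 81,82, 97.56]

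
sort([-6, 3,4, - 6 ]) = [ - 6, - 6,3,4]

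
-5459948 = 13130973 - 18590921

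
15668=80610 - 64942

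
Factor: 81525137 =1163^1 * 70099^1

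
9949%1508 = 901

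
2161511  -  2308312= -146801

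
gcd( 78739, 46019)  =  1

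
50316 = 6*8386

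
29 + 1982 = 2011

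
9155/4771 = 1 + 4384/4771 = 1.92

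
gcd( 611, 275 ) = 1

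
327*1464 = 478728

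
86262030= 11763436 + 74498594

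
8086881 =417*19393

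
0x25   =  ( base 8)45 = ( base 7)52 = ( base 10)37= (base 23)1E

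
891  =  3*297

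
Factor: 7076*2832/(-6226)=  - 10019616/3113 =-2^5  *3^1*11^(-1 )*29^1*59^1*61^1*283^( - 1 )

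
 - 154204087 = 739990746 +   -  894194833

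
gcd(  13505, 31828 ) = 73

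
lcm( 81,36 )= 324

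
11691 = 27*433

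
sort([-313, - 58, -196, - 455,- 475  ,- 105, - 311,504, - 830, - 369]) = [  -  830,  -  475, - 455 , - 369,-313, - 311, - 196, - 105,  -  58,  504] 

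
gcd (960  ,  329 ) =1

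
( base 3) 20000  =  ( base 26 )66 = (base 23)71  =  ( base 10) 162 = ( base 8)242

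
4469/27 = 165 + 14/27 = 165.52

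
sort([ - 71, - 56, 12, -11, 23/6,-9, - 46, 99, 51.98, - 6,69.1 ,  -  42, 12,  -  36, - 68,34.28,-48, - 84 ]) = [  -  84,-71,- 68,-56,-48,-46, - 42, - 36,-11, - 9, - 6,23/6 , 12,12, 34.28,  51.98,69.1, 99] 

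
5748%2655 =438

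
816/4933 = 816/4933 = 0.17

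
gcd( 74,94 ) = 2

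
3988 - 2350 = 1638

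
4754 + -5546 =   -  792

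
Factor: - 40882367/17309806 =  - 2^(-1)*223^1*1091^( - 1)*7933^(-1 )* 183329^1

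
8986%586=196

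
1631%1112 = 519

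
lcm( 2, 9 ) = 18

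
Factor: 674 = 2^1*337^1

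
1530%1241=289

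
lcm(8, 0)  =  0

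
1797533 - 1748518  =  49015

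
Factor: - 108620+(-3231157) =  -3^1*7^1*359^1 * 443^1 = - 3339777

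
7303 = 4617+2686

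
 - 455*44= - 20020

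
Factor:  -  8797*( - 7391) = 19^2 * 389^1 * 463^1 = 65018627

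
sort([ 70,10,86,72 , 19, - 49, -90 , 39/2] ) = [ - 90,  -  49, 10 , 19,39/2 , 70,  72,86 ]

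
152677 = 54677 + 98000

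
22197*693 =15382521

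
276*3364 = 928464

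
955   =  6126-5171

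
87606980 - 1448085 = 86158895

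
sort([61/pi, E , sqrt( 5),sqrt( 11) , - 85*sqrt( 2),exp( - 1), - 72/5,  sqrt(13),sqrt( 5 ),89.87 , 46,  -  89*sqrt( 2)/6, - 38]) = [ - 85*sqrt( 2), - 38, - 89*sqrt( 2)/6, - 72/5,exp( - 1),sqrt( 5), sqrt(5),  E , sqrt( 11),sqrt(13 ), 61/pi , 46,89.87]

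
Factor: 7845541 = 11^1*479^1*1489^1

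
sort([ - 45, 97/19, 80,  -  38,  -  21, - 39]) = [  -  45, - 39, - 38, - 21,  97/19, 80]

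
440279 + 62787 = 503066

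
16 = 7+9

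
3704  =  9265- 5561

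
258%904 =258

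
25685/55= 467 = 467.00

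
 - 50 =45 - 95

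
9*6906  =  62154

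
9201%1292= 157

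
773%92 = 37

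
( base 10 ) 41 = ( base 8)51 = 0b101001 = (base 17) 27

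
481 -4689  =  -4208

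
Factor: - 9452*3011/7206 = -14229986/3603 = -2^1*3^( - 1 ) * 17^1*139^1  *1201^(-1)*3011^1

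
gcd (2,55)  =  1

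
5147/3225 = 5147/3225 = 1.60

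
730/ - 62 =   -  365/31  =  - 11.77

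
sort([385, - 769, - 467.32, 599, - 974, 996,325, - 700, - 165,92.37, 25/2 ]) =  [ - 974, - 769, - 700,  -  467.32, - 165, 25/2,92.37, 325, 385, 599,996]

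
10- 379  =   - 369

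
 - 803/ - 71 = 803/71  =  11.31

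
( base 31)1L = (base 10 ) 52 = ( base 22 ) 28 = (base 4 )310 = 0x34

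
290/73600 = 29/7360 = 0.00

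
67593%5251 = 4581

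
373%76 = 69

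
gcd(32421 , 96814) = 1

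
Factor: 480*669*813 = 261070560 = 2^5*3^3 * 5^1*223^1*271^1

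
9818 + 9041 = 18859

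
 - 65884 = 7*( - 9412 )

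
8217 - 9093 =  - 876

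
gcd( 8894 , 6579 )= 1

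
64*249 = 15936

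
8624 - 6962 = 1662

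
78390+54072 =132462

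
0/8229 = 0 = 0.00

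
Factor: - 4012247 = - 4012247^1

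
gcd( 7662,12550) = 2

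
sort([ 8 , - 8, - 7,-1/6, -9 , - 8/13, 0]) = [ -9, - 8, - 7, - 8/13,-1/6, 0, 8] 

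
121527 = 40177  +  81350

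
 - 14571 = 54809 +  - 69380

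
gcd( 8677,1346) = 1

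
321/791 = 321/791 = 0.41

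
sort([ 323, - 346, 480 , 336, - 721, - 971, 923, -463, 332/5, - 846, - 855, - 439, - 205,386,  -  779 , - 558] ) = [ - 971, - 855, - 846, - 779, - 721, - 558,-463, - 439, - 346, - 205, 332/5, 323, 336,386, 480,  923] 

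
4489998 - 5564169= - 1074171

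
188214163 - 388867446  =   - 200653283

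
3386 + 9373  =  12759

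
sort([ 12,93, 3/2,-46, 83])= [ - 46, 3/2,12,  83,93 ] 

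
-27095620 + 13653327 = - 13442293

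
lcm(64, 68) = 1088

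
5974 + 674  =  6648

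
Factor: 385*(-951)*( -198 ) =72494730=2^1*3^3*5^1* 7^1*11^2 * 317^1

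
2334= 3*778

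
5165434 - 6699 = 5158735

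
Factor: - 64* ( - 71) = 4544= 2^6*71^1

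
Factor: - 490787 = -11^1*44617^1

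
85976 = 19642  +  66334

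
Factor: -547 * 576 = - 2^6*3^2*547^1=- 315072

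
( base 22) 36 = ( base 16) 48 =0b1001000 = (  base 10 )72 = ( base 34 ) 24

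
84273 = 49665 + 34608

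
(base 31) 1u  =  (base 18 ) 37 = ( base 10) 61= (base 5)221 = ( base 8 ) 75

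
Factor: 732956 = 2^2*7^1*26177^1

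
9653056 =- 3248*( - 2972)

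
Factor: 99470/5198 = 5^1*7^3 * 23^( - 1 ) * 29^1*113^( - 1) = 49735/2599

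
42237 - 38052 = 4185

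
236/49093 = 236/49093 = 0.00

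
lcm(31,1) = 31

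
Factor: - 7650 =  - 2^1*3^2 * 5^2 * 17^1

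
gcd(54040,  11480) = 280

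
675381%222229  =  8694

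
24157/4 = 6039 + 1/4=6039.25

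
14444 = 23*628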